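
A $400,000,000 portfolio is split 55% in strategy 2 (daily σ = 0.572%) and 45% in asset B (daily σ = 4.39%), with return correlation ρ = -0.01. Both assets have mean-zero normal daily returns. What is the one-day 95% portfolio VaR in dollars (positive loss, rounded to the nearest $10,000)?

$13,140,000

σ_p² = 0.55²·0.572² + 0.45²·4.39² + 2·-0.01·0.55·0.45·0.572·4.39 = 3.9891 (%²).
σ_p = √3.9891 = 1.997%.
At 95%, z = 1.645.
VaR = 1.645 × 1.997% = 3.285%; on $400,000,000 that is $13,140,000.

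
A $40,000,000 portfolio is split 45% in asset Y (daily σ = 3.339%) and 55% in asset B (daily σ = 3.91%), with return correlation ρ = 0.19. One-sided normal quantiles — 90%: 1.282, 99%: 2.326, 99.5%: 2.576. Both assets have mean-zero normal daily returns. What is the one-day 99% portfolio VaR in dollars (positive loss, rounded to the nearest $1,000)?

σ_p² = 0.45²·3.339² + 0.55²·3.91² + 2·0.19·0.45·0.55·3.339·3.91 = 8.1102 (%²).
σ_p = √8.1102 = 2.848%.
VaR = 2.326 × 2.848% = 6.624%; on $40,000,000 that is $2,649,600.

$2,650,000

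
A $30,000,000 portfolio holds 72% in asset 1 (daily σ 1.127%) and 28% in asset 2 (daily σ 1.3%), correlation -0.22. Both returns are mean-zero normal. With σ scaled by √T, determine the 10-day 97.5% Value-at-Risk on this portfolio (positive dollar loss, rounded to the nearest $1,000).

$1,512,000

σ_p = √(0.72²·1.127² + 0.28²·1.3² + 2·-0.22·0.72·0.28·1.127·1.3) = 0.813%.
σ_{10d} = 0.813% × √10 = 2.571%.
z(97.5%) = 1.960.
VaR = 1.960 × 2.571% = 5.039%; on $30,000,000 that is $1,511,700.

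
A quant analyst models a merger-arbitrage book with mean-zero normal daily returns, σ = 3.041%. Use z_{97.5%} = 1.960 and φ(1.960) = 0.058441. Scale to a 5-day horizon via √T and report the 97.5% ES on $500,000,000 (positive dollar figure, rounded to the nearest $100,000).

$79,500,000

σ_{5d} = 3.041% × √5 = 6.800%.
ES multiplier = φ(z)/(1−α) = 0.058441/0.025 = 2.338.
ES = 6.800% × 2.338 = 15.898%; on $500,000,000: $79,490,000.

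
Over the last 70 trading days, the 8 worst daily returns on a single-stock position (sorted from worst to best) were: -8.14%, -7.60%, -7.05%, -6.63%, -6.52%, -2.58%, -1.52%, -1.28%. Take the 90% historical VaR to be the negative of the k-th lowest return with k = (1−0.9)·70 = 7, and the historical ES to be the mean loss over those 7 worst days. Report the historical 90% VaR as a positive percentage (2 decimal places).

k = 7; the 7th lowest return is -1.52%, so VaR = 1.52%.

1.52%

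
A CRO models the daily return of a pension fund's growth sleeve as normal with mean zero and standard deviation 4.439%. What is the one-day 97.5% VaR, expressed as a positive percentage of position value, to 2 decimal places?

8.70%

At 97.5% one-sided, z = 1.960.
VaR = z·σ = 1.960 × 4.439% = 8.700%.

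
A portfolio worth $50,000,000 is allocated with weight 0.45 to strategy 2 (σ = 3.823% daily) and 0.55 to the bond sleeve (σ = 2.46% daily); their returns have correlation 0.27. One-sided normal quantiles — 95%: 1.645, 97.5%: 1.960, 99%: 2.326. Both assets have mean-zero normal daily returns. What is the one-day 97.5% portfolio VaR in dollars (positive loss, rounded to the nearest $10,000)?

σ_p² = 0.45²·3.823² + 0.55²·2.46² + 2·0.27·0.45·0.55·3.823·2.46 = 6.0471 (%²).
σ_p = √6.0471 = 2.459%.
VaR = 1.960 × 2.459% = 4.820%; on $50,000,000 that is $2,410,000.

$2,410,000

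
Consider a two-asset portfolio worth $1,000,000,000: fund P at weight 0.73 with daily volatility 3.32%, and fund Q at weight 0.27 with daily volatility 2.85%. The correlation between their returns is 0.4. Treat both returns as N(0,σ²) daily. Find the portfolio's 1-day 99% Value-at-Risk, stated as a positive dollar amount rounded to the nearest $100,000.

σ_p² = 0.73²·3.32² + 0.27²·2.85² + 2·0.4·0.73·0.27·3.32·2.85 = 7.9579 (%²).
σ_p = √7.9579 = 2.821%.
At 99%, z = 2.326.
VaR = 2.326 × 2.821% = 6.562%; on $1,000,000,000 that is $65,620,000.

$65,600,000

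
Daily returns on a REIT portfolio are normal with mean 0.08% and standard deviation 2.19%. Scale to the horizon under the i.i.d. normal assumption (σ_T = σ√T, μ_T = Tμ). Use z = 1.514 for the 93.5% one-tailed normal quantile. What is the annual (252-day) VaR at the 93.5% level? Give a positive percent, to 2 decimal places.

32.47%

σ_{252d} = 2.19% × √252 = 34.765%; μ_{252d} = 252 × 0.08% = 20.160%.
VaR = −(20.160%) + 1.514 × 34.765% = 32.474%.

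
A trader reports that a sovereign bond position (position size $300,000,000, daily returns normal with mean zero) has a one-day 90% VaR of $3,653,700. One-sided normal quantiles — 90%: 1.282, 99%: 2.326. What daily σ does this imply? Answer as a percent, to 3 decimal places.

0.950%

VaR as a fraction: $3,653,700 / $300,000,000 = 1.218%.
σ = VaR / z = 1.218% / 1.282 = 0.950%.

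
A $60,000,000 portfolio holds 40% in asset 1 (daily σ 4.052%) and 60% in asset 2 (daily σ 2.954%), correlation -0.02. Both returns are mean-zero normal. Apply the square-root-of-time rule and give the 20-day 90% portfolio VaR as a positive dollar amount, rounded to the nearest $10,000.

σ_p = √(0.4²·4.052² + 0.6²·2.954² + 2·-0.02·0.4·0.6·4.052·2.954) = 2.378%.
σ_{20d} = 2.378% × √20 = 10.635%.
z(90%) = 1.282.
VaR = 1.282 × 10.635% = 13.634%; on $60,000,000 that is $8,180,400.

$8,180,000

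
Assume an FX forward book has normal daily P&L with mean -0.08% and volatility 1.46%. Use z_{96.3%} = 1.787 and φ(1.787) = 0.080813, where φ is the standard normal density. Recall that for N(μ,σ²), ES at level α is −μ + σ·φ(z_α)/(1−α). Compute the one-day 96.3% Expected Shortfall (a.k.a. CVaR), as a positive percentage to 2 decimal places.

Tail multiplier: φ(z)/(1−α) = 0.080813 / 0.037 = 2.184.
ES = −(-0.08%) + 1.46% × 2.184 = 3.269%.

3.27%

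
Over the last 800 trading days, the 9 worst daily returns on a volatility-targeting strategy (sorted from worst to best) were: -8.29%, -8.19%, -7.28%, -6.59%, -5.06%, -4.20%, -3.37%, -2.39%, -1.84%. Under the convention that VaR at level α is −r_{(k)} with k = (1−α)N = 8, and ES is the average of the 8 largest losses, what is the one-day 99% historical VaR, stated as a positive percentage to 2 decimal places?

k = 8; the 8th lowest return is -2.39%, so VaR = 2.39%.

2.39%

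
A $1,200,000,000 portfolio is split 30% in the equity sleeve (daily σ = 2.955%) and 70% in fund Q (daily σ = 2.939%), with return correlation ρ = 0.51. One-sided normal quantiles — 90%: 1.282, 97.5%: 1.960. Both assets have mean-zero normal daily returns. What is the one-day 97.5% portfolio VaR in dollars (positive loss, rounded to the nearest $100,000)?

$61,700,000

σ_p² = 0.3²·2.955² + 0.7²·2.939² + 2·0.51·0.3·0.7·2.955·2.939 = 6.8786 (%²).
σ_p = √6.8786 = 2.623%.
VaR = 1.960 × 2.623% = 5.141%; on $1,200,000,000 that is $61,692,000.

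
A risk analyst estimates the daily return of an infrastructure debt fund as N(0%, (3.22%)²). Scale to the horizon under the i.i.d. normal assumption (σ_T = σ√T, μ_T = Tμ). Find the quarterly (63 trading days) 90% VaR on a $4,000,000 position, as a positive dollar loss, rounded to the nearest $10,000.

$1,310,000

At 90%, z = 1.282.
σ_{63d} = 3.22% × √63 = 25.558%.
VaR = 1.282 × 25.558% = 32.765%.
On $4,000,000: 0.32765 × $4,000,000 = $1,310,600.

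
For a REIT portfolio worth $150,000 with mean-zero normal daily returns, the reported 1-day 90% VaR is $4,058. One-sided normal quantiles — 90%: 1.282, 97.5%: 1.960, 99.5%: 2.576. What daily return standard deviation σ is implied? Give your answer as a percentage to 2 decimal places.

2.11%

VaR as a fraction: $4,058 / $150,000 = 2.705%.
σ = VaR / z = 2.705% / 1.282 = 2.110%.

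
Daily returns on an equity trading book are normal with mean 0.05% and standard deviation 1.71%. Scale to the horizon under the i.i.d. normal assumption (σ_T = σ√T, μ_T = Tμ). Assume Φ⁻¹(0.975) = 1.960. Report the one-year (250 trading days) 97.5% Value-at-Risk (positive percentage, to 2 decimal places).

40.49%

σ_{250d} = 1.71% × √250 = 27.037%; μ_{250d} = 250 × 0.05% = 12.500%.
VaR = −(12.500%) + 1.960 × 27.037% = 40.493%.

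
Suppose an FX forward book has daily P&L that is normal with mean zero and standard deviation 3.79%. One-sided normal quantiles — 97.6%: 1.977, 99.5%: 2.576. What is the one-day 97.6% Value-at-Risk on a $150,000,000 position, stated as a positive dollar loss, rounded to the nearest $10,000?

$11,240,000

VaR = z·σ = 1.977 × 3.79% = 7.493%.
On $150,000,000: 0.07493 × $150,000,000 = $11,239,500.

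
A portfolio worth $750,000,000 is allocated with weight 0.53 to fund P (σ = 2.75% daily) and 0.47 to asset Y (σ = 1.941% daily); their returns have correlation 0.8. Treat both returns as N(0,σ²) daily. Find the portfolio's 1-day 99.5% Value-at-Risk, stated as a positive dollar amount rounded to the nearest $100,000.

$43,600,000

σ_p² = 0.53²·2.75² + 0.47²·1.941² + 2·0.8·0.53·0.47·2.75·1.941 = 5.0840 (%²).
σ_p = √5.0840 = 2.255%.
At 99.5%, z = 2.576.
VaR = 2.576 × 2.255% = 5.809%; on $750,000,000 that is $43,567,500.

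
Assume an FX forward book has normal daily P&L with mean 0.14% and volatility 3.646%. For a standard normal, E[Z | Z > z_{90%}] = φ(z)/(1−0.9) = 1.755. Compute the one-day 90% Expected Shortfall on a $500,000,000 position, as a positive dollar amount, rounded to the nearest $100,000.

$31,300,000

ES = −(0.14%) + 3.646% × 1.755 = 6.259%.
On $500,000,000: 0.06259 × $500,000,000 = $31,295,000.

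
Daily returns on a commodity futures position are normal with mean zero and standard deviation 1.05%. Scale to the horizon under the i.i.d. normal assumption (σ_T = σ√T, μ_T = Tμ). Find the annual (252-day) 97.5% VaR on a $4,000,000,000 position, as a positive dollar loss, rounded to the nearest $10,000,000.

At 97.5%, z = 1.960.
σ_{252d} = 1.05% × √252 = 16.668%.
VaR = 1.960 × 16.668% = 32.669%.
On $4,000,000,000: 0.32669 × $4,000,000,000 = $1,306,760,000.

$1,310,000,000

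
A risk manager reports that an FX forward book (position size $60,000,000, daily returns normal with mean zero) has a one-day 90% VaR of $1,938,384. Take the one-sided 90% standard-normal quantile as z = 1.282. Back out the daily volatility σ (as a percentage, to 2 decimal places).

VaR as a fraction: $1,938,384 / $60,000,000 = 3.231%.
σ = VaR / z = 3.231% / 1.282 = 2.520%.

2.52%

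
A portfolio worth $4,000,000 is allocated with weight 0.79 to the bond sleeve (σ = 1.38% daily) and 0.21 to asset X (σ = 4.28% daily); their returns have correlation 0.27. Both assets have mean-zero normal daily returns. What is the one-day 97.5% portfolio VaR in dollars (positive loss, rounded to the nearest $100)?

σ_p² = 0.79²·1.38² + 0.21²·4.28² + 2·0.27·0.79·0.21·1.38·4.28 = 2.5255 (%²).
σ_p = √2.5255 = 1.589%.
At 97.5%, z = 1.960.
VaR = 1.960 × 1.589% = 3.114%; on $4,000,000 that is $124,560.

$124,600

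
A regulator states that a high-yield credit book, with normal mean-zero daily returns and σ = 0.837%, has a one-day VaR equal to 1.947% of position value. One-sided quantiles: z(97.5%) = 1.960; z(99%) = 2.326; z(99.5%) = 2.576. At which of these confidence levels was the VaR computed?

99%

Implied z = VaR/σ = 1.947 / 0.837 = 2.326.
This matches z(99%) = 2.326.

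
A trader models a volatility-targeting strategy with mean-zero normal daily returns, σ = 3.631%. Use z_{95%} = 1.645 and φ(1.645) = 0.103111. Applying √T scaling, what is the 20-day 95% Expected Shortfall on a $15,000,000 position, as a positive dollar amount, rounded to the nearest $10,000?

σ_{20d} = 3.631% × √20 = 16.238%.
ES multiplier = φ(z)/(1−α) = 0.103111/0.05 = 2.062.
ES = 16.238% × 2.062 = 33.483%; on $15,000,000: $5,022,450.

$5,020,000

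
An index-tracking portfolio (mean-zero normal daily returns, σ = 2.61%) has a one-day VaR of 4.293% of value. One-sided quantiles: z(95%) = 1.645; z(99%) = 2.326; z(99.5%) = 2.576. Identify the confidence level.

95%

Implied z = VaR/σ = 4.293 / 2.61 = 1.645.
This matches z(95%) = 1.645.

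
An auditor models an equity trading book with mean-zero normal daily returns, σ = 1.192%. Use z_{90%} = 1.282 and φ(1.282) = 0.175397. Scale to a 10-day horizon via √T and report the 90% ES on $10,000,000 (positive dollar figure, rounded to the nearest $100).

$661,100

σ_{10d} = 1.192% × √10 = 3.769%.
ES multiplier = φ(z)/(1−α) = 0.175397/0.1 = 1.754.
ES = 3.769% × 1.754 = 6.611%; on $10,000,000: $661,100.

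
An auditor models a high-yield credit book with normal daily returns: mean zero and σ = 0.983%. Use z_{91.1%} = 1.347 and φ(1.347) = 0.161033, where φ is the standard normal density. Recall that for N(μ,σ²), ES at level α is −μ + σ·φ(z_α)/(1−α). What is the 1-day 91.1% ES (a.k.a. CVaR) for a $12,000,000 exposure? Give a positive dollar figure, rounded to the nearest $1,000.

$213,000

Tail multiplier: φ(z)/(1−α) = 0.161033 / 0.089 = 1.809.
ES = 0.983% × 1.809 = 1.778%.
On $12,000,000: 0.01778 × $12,000,000 = $213,360.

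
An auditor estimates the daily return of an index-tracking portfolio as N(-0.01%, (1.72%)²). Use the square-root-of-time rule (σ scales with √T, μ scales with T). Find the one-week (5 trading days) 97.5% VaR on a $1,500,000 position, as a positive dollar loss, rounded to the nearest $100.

At 97.5%, z = 1.960.
σ_{5d} = 1.72% × √5 = 3.846%; μ_{5d} = 5 × -0.01% = -0.050%.
VaR = −(-0.050%) + 1.960 × 3.846% = 7.588%.
On $1,500,000: 0.07588 × $1,500,000 = $113,820.

$113,800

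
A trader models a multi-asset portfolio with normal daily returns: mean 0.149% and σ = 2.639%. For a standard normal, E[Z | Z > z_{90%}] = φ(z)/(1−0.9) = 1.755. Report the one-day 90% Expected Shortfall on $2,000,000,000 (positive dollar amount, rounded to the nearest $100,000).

$89,600,000

ES = −(0.149%) + 2.639% × 1.755 = 4.482%.
On $2,000,000,000: 0.04482 × $2,000,000,000 = $89,640,000.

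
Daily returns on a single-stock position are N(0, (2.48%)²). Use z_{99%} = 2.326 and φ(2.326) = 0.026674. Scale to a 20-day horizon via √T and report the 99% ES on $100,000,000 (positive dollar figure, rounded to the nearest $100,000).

$29,600,000

σ_{20d} = 2.48% × √20 = 11.091%.
ES multiplier = φ(z)/(1−α) = 0.026674/0.01 = 2.667.
ES = 11.091% × 2.667 = 29.580%; on $100,000,000: $29,580,000.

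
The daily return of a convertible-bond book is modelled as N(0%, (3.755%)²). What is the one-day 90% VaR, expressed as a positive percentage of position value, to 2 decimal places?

4.81%

At 90% one-sided, z = 1.282.
VaR = z·σ = 1.282 × 3.755% = 4.814%.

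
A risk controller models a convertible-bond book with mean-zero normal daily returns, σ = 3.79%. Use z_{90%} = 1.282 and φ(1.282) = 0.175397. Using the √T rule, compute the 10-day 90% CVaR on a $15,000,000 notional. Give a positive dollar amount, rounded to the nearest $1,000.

σ_{10d} = 3.79% × √10 = 11.985%.
ES multiplier = φ(z)/(1−α) = 0.175397/0.1 = 1.754.
ES = 11.985% × 1.754 = 21.022%; on $15,000,000: $3,153,300.

$3,153,000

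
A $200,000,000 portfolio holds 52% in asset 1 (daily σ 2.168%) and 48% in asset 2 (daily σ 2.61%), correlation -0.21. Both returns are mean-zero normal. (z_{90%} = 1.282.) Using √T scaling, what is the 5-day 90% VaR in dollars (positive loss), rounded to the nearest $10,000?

σ_p = √(0.52²·2.168² + 0.48²·2.61² + 2·-0.21·0.52·0.48·2.168·2.61) = 1.499%.
σ_{5d} = 1.499% × √5 = 3.352%.
VaR = 1.282 × 3.352% = 4.297%; on $200,000,000 that is $8,594,000.

$8,590,000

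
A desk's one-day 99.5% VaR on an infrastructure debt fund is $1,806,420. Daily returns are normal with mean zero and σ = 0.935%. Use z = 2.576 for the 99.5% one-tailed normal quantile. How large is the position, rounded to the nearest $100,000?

VaR as a fraction of value: z·σ = 2.576 × 0.935% = 2.40856%.
Position = $1,806,420 / 0.0240856 = $75,000,000.

$75,000,000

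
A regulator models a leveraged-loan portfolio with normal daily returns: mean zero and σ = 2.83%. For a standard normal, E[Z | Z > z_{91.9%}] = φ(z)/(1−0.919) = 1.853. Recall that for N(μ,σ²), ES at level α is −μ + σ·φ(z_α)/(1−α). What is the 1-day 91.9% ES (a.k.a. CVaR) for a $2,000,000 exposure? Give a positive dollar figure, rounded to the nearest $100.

$104,900

ES = 2.83% × 1.853 = 5.244%.
On $2,000,000: 0.05244 × $2,000,000 = $104,880.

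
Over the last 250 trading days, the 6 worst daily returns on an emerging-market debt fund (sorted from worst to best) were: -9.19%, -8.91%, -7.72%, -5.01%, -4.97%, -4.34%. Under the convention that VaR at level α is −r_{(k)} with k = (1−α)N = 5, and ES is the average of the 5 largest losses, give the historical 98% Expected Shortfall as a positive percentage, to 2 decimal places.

The 5 worst returns sum to -35.80%.
ES = −(-35.80%) / 5 = 7.16%.

7.16%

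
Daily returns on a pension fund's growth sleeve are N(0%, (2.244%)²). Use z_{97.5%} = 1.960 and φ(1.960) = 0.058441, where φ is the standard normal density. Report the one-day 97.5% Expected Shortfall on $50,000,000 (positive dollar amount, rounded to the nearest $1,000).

$2,623,000

Tail multiplier: φ(z)/(1−α) = 0.058441 / 0.025 = 2.338.
ES = 2.244% × 2.338 = 5.246%.
On $50,000,000: 0.05246 × $50,000,000 = $2,623,000.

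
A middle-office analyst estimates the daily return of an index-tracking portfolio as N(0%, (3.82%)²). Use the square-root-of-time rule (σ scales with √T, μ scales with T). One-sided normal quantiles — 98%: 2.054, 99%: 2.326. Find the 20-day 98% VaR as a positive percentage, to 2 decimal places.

35.09%

σ_{20d} = 3.82% × √20 = 17.084%.
VaR = 2.054 × 17.084% = 35.091%.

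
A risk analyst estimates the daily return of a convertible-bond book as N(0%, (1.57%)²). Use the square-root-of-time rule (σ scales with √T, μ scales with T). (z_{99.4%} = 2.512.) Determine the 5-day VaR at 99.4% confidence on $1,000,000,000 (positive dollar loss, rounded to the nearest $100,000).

$88,200,000

σ_{5d} = 1.57% × √5 = 3.511%.
VaR = 2.512 × 3.511% = 8.820%.
On $1,000,000,000: 0.08820 × $1,000,000,000 = $88,200,000.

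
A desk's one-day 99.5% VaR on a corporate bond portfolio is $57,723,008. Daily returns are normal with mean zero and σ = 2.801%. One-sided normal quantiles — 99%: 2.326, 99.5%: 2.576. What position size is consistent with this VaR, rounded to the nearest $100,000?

VaR as a fraction of value: z·σ = 2.576 × 2.801% = 7.21538%.
Position = $57,723,008 / 0.0721538 = $800,000,000.

$800,000,000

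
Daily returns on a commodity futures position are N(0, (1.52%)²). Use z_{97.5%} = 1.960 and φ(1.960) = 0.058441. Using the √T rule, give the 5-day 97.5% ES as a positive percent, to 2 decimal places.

σ_{5d} = 1.52% × √5 = 3.399%.
ES multiplier = φ(z)/(1−α) = 0.058441/0.025 = 2.338.
ES = 3.399% × 2.338 = 7.947%.

7.95%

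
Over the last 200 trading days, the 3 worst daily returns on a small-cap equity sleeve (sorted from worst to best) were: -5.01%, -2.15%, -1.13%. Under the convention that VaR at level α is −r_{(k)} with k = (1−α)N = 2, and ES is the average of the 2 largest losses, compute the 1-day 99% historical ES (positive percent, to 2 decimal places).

The 2 worst returns sum to -7.16%.
ES = −(-7.16%) / 2 = 3.58%.

3.58%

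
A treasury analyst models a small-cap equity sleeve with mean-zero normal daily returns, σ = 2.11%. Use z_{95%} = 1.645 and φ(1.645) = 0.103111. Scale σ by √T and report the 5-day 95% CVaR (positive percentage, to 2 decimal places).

9.73%

σ_{5d} = 2.11% × √5 = 4.718%.
ES multiplier = φ(z)/(1−α) = 0.103111/0.05 = 2.062.
ES = 4.718% × 2.062 = 9.729%.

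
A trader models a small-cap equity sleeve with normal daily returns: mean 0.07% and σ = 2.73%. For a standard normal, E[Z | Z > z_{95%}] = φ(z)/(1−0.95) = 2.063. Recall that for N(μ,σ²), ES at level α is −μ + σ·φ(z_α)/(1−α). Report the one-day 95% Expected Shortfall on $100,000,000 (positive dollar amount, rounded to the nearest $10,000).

ES = −(0.07%) + 2.73% × 2.063 = 5.562%.
On $100,000,000: 0.05562 × $100,000,000 = $5,562,000.

$5,560,000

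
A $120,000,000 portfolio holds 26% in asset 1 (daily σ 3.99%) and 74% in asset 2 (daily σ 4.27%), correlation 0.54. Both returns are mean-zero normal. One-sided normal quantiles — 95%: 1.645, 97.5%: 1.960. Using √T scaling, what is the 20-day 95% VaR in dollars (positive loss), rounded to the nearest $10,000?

$33,730,000

σ_p = √(0.26²·3.99² + 0.74²·4.27² + 2·0.54·0.26·0.74·3.99·4.27) = 3.821%.
σ_{20d} = 3.821% × √20 = 17.088%.
VaR = 1.645 × 17.088% = 28.110%; on $120,000,000 that is $33,732,000.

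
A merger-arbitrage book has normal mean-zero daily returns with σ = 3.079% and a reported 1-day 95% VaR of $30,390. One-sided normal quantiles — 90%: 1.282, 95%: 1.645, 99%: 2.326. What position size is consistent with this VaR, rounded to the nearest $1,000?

$600,000

VaR as a fraction of value: z·σ = 1.645 × 3.079% = 5.06496%.
Position = $30,390 / 0.0506496 = $600,005.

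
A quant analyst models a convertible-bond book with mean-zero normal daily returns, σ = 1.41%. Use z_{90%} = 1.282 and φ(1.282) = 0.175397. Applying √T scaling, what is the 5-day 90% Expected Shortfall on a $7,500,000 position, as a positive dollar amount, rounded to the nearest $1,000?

$415,000

σ_{5d} = 1.41% × √5 = 3.153%.
ES multiplier = φ(z)/(1−α) = 0.175397/0.1 = 1.754.
ES = 3.153% × 1.754 = 5.530%; on $7,500,000: $414,750.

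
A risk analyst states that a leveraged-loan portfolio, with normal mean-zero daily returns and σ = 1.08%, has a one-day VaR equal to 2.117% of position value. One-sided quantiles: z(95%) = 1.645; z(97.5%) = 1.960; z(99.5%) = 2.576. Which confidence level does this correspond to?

97.5%

Implied z = VaR/σ = 2.117 / 1.08 = 1.960.
This matches z(97.5%) = 1.960.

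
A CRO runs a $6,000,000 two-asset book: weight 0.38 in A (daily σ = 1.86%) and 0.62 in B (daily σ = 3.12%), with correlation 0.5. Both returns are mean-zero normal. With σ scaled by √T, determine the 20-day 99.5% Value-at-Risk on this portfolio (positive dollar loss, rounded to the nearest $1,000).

$1,637,000

σ_p = √(0.38²·1.86² + 0.62²·3.12² + 2·0.5·0.38·0.62·1.86·3.12) = 2.368%.
σ_{20d} = 2.368% × √20 = 10.590%.
z(99.5%) = 2.576.
VaR = 2.576 × 10.590% = 27.280%; on $6,000,000 that is $1,636,800.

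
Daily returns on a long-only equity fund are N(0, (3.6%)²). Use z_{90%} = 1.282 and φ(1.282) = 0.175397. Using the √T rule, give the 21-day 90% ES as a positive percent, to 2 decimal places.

σ_{21d} = 3.6% × √21 = 16.497%.
ES multiplier = φ(z)/(1−α) = 0.175397/0.1 = 1.754.
ES = 16.497% × 1.754 = 28.936%.

28.94%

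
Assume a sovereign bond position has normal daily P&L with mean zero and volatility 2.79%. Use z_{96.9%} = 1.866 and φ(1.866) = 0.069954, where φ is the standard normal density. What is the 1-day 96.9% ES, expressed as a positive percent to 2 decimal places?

6.30%

Tail multiplier: φ(z)/(1−α) = 0.069954 / 0.031 = 2.257.
ES = 2.79% × 2.257 = 6.297%.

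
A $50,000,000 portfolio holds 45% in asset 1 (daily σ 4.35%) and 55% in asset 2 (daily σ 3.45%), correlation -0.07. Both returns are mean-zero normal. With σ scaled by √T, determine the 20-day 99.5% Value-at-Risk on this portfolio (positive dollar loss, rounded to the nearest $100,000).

$15,100,000

σ_p = √(0.45²·4.35² + 0.55²·3.45² + 2·-0.07·0.45·0.55·4.35·3.45) = 2.629%.
σ_{20d} = 2.629% × √20 = 11.757%.
z(99.5%) = 2.576.
VaR = 2.576 × 11.757% = 30.286%; on $50,000,000 that is $15,143,000.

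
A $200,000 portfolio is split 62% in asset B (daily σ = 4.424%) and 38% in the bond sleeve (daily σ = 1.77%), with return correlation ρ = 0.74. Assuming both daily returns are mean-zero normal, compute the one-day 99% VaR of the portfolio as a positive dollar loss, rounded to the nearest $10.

$15,220

σ_p² = 0.62²·4.424² + 0.38²·1.77² + 2·0.74·0.62·0.38·4.424·1.77 = 10.7062 (%²).
σ_p = √10.7062 = 3.272%.
At 99%, z = 2.326.
VaR = 2.326 × 3.272% = 7.611%; on $200,000 that is $15,222.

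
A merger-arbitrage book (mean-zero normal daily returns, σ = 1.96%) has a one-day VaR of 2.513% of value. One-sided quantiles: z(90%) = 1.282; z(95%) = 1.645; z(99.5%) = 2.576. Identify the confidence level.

Implied z = VaR/σ = 2.513 / 1.96 = 1.282.
This matches z(90%) = 1.282.

90%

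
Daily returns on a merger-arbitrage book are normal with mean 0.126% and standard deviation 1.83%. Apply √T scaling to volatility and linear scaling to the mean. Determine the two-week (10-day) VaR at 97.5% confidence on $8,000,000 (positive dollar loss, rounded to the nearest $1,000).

At 97.5%, z = 1.960.
σ_{10d} = 1.83% × √10 = 5.787%; μ_{10d} = 10 × 0.126% = 1.260%.
VaR = −(1.260%) + 1.960 × 5.787% = 10.083%.
On $8,000,000: 0.10083 × $8,000,000 = $806,640.

$807,000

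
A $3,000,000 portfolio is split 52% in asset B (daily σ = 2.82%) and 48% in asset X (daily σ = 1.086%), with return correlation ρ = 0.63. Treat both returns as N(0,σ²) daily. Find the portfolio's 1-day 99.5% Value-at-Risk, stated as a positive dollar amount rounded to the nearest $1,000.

$142,000

σ_p² = 0.52²·2.82² + 0.48²·1.086² + 2·0.63·0.52·0.48·2.82·1.086 = 3.3852 (%²).
σ_p = √3.3852 = 1.840%.
At 99.5%, z = 2.576.
VaR = 2.576 × 1.840% = 4.740%; on $3,000,000 that is $142,200.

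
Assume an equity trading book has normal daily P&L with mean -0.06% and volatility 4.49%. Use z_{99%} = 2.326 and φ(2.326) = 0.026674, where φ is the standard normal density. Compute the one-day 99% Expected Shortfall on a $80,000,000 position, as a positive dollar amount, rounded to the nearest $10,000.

Tail multiplier: φ(z)/(1−α) = 0.026674 / 0.01 = 2.667.
ES = −(-0.06%) + 4.49% × 2.667 = 12.035%.
On $80,000,000: 0.12035 × $80,000,000 = $9,628,000.

$9,630,000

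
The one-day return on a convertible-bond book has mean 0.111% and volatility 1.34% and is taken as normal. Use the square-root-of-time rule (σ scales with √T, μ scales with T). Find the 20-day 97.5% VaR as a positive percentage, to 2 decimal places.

At 97.5%, z = 1.960.
σ_{20d} = 1.34% × √20 = 5.993%; μ_{20d} = 20 × 0.111% = 2.220%.
VaR = −(2.220%) + 1.960 × 5.993% = 9.526%.

9.53%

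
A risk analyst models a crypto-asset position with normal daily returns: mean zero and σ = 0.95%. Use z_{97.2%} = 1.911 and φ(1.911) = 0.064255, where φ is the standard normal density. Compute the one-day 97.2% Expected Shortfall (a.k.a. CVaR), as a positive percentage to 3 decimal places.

Tail multiplier: φ(z)/(1−α) = 0.064255 / 0.028 = 2.295.
ES = 0.95% × 2.295 = 2.180%.

2.180%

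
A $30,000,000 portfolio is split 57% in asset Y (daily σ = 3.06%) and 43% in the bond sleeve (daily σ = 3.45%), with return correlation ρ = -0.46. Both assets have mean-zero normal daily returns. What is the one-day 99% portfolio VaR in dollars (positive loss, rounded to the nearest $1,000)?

σ_p² = 0.57²·3.06² + 0.43²·3.45² + 2·-0.46·0.57·0.43·3.06·3.45 = 2.8625 (%²).
σ_p = √2.8625 = 1.692%.
At 99%, z = 2.326.
VaR = 2.326 × 1.692% = 3.936%; on $30,000,000 that is $1,180,800.

$1,181,000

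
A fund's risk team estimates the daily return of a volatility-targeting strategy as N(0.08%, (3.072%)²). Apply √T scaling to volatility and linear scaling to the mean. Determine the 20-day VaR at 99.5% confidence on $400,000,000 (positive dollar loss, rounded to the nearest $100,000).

At 99.5%, z = 2.576.
σ_{20d} = 3.072% × √20 = 13.738%; μ_{20d} = 20 × 0.08% = 1.600%.
VaR = −(1.600%) + 2.576 × 13.738% = 33.789%.
On $400,000,000: 0.33789 × $400,000,000 = $135,156,000.

$135,200,000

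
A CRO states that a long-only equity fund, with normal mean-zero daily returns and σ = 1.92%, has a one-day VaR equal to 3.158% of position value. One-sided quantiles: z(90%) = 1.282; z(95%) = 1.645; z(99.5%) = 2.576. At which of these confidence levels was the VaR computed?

95%

Implied z = VaR/σ = 3.158 / 1.92 = 1.645.
This matches z(95%) = 1.645.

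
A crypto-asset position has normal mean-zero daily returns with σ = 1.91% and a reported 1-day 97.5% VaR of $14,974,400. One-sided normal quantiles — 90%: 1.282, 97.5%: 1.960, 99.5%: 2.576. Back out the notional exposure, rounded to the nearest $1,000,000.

VaR as a fraction of value: z·σ = 1.960 × 1.91% = 3.7436%.
Position = $14,974,400 / 0.037436 = $400,000,000.

$400,000,000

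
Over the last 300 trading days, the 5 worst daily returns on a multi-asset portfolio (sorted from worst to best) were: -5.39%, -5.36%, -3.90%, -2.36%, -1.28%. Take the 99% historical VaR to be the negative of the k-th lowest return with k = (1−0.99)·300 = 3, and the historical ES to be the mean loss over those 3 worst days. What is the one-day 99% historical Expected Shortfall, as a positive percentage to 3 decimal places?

The 3 worst returns sum to -14.65%.
ES = −(-14.65%) / 3 = 4.8833…% ≈ 4.883%.

4.883%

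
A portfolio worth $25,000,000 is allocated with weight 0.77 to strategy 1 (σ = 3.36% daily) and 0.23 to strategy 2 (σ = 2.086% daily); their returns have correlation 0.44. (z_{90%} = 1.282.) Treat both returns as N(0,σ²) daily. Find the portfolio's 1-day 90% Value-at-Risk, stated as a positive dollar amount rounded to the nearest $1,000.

$907,000

σ_p² = 0.77²·3.36² + 0.23²·2.086² + 2·0.44·0.77·0.23·3.36·2.086 = 8.0161 (%²).
σ_p = √8.0161 = 2.831%.
VaR = 1.282 × 2.831% = 3.629%; on $25,000,000 that is $907,250.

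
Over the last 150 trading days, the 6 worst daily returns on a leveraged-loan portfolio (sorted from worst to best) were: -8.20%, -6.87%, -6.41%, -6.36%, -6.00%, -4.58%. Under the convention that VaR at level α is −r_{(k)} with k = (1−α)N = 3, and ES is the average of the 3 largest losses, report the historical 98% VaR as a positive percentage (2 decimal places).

k = 3; the 3rd lowest return is -6.41%, so VaR = 6.41%.

6.41%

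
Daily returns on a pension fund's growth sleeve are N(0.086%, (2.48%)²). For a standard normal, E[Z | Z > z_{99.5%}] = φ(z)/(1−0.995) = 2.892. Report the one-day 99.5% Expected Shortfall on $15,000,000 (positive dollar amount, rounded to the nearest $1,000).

$1,063,000

ES = −(0.086%) + 2.48% × 2.892 = 7.086%.
On $15,000,000: 0.07086 × $15,000,000 = $1,062,900.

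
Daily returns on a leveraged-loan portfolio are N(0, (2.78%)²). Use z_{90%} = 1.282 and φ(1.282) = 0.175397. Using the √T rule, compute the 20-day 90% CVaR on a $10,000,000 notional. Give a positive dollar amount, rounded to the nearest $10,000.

σ_{20d} = 2.78% × √20 = 12.433%.
ES multiplier = φ(z)/(1−α) = 0.175397/0.1 = 1.754.
ES = 12.433% × 1.754 = 21.807%; on $10,000,000: $2,180,700.

$2,180,000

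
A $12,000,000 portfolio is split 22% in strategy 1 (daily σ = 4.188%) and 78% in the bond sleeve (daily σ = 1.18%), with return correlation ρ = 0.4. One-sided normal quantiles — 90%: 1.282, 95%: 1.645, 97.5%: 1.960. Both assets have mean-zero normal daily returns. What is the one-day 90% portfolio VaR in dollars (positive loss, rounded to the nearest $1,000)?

$237,000

σ_p² = 0.22²·4.188² + 0.78²·1.18² + 2·0.4·0.22·0.78·4.188·1.18 = 2.3745 (%²).
σ_p = √2.3745 = 1.541%.
VaR = 1.282 × 1.541% = 1.976%; on $12,000,000 that is $237,120.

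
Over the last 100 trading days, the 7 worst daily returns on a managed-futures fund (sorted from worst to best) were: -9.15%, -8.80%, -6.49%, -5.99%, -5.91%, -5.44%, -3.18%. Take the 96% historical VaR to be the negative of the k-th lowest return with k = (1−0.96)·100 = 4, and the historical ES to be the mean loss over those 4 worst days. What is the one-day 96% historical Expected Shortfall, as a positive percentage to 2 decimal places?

The 4 worst returns sum to -30.43%.
ES = −(-30.43%) / 4 = 7.6075% ≈ 7.61%.

7.61%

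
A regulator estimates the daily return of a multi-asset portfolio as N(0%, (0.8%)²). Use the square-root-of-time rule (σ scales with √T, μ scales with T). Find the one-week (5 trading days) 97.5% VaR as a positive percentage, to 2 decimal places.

3.51%

At 97.5%, z = 1.960.
σ_{5d} = 0.8% × √5 = 1.789%.
VaR = 1.960 × 1.789% = 3.506%.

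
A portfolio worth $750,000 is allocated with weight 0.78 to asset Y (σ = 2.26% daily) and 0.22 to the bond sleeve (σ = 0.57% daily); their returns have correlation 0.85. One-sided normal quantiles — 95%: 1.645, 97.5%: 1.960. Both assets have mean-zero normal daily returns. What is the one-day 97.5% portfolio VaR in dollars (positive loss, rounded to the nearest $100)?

$27,500

σ_p² = 0.78²·2.26² + 0.22²·0.57² + 2·0.85·0.78·0.22·2.26·0.57 = 3.4990 (%²).
σ_p = √3.4990 = 1.871%.
VaR = 1.960 × 1.871% = 3.667%; on $750,000 that is $27,502.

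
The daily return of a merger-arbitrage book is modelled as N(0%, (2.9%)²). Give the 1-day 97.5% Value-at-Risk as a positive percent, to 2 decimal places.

At 97.5% one-sided, z = 1.960.
VaR = z·σ = 1.960 × 2.9% = 5.684%.

5.68%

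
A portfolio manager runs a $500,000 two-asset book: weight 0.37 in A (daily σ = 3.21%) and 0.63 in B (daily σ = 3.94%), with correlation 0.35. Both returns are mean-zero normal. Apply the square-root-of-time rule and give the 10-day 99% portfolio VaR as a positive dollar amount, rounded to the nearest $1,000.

$114,000

σ_p = √(0.37²·3.21² + 0.63²·3.94² + 2·0.35·0.37·0.63·3.21·3.94) = 3.104%.
σ_{10d} = 3.104% × √10 = 9.816%.
z(99%) = 2.326.
VaR = 2.326 × 9.816% = 22.832%; on $500,000 that is $114,160.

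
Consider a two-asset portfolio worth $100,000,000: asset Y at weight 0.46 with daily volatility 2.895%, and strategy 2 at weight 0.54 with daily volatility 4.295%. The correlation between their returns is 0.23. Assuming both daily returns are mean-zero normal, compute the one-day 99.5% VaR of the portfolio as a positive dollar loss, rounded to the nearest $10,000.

$7,540,000

σ_p² = 0.46²·2.895² + 0.54²·4.295² + 2·0.23·0.46·0.54·2.895·4.295 = 8.5733 (%²).
σ_p = √8.5733 = 2.928%.
At 99.5%, z = 2.576.
VaR = 2.576 × 2.928% = 7.543%; on $100,000,000 that is $7,543,000.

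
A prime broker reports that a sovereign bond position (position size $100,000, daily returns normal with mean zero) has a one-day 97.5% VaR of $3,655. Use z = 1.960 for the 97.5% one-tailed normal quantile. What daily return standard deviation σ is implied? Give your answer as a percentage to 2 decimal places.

VaR as a fraction: $3,655 / $100,000 = 3.655%.
σ = VaR / z = 3.655% / 1.960 = 1.865%.

1.86%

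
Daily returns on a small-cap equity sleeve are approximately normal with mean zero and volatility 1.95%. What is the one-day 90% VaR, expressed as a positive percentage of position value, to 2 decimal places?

2.50%

At 90% one-sided, z = 1.282.
VaR = z·σ = 1.282 × 1.95% = 2.500%.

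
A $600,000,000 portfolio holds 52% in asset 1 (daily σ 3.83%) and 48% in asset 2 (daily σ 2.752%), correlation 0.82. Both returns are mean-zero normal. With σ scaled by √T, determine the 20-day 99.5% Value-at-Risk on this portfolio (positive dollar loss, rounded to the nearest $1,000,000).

$219,000,000

σ_p = √(0.52²·3.83² + 0.48²·2.752² + 2·0.82·0.52·0.48·3.83·2.752) = 3.166%.
σ_{20d} = 3.166% × √20 = 14.159%.
z(99.5%) = 2.576.
VaR = 2.576 × 14.159% = 36.474%; on $600,000,000 that is $218,844,000.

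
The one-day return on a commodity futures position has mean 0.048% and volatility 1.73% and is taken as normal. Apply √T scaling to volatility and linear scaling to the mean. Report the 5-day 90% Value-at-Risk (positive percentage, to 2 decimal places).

At 90%, z = 1.282.
σ_{5d} = 1.73% × √5 = 3.868%; μ_{5d} = 5 × 0.048% = 0.240%.
VaR = −(0.240%) + 1.282 × 3.868% = 4.719%.

4.72%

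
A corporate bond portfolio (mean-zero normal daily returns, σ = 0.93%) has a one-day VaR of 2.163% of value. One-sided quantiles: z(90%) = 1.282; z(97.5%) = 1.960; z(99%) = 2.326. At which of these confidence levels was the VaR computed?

99%

Implied z = VaR/σ = 2.163 / 0.93 = 2.326.
This matches z(99%) = 2.326.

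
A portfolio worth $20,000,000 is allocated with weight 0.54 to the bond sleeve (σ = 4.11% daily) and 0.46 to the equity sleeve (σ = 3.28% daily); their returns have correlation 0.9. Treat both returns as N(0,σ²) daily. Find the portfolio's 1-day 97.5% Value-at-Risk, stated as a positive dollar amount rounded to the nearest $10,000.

σ_p² = 0.54²·4.11² + 0.46²·3.28² + 2·0.9·0.54·0.46·4.11·3.28 = 13.2297 (%²).
σ_p = √13.2297 = 3.637%.
At 97.5%, z = 1.960.
VaR = 1.960 × 3.637% = 7.129%; on $20,000,000 that is $1,425,800.

$1,430,000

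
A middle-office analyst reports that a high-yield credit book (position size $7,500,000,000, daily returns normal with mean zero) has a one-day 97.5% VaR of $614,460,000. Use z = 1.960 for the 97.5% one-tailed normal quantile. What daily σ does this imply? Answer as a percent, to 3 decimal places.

VaR as a fraction: $614,460,000 / $7,500,000,000 = 8.193%.
σ = VaR / z = 8.193% / 1.960 = 4.180%.

4.180%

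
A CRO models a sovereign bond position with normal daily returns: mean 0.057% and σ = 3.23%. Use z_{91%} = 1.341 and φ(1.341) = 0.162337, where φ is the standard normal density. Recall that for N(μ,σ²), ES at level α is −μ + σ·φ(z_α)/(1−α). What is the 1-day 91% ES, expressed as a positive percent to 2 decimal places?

Tail multiplier: φ(z)/(1−α) = 0.162337 / 0.09 = 1.804.
ES = −(0.057%) + 3.23% × 1.804 = 5.770%.

5.77%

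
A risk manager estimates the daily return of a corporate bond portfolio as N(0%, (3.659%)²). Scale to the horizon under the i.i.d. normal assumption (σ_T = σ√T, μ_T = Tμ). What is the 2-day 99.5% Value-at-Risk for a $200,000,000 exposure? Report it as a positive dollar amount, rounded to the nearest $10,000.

$26,660,000

At 99.5%, z = 2.576.
σ_{2d} = 3.659% × √2 = 5.175%.
VaR = 2.576 × 5.175% = 13.331%.
On $200,000,000: 0.13331 × $200,000,000 = $26,662,000.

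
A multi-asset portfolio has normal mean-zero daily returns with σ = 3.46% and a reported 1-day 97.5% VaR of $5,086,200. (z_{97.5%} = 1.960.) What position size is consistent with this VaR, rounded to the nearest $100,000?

VaR as a fraction of value: z·σ = 1.960 × 3.46% = 6.7816%.
Position = $5,086,200 / 0.067816 = $75,000,000.

$75,000,000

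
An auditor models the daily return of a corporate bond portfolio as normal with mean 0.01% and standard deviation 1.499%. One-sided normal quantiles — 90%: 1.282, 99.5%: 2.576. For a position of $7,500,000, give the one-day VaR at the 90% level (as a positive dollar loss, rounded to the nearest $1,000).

VaR = −μ + z·σ = −(0.01%) + 1.282 × 1.499% = 1.912%.
On $7,500,000: 0.01912 × $7,500,000 = $143,400.

$143,000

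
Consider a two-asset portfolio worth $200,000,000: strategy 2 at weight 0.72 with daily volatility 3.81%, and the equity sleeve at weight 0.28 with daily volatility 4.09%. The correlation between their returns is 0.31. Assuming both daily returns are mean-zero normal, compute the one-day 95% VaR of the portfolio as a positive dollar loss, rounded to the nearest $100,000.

σ_p² = 0.72²·3.81² + 0.28²·4.09² + 2·0.31·0.72·0.28·3.81·4.09 = 10.7844 (%²).
σ_p = √10.7844 = 3.284%.
At 95%, z = 1.645.
VaR = 1.645 × 3.284% = 5.402%; on $200,000,000 that is $10,804,000.

$10,800,000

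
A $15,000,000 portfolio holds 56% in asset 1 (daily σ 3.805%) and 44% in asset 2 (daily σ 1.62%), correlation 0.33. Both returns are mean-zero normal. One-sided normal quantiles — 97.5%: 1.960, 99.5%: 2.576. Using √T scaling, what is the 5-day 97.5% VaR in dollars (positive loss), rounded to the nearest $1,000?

$1,617,000

σ_p = √(0.56²·3.805² + 0.44²·1.62² + 2·0.33·0.56·0.44·3.805·1.62) = 2.460%.
σ_{5d} = 2.460% × √5 = 5.501%.
VaR = 1.960 × 5.501% = 10.782%; on $15,000,000 that is $1,617,300.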